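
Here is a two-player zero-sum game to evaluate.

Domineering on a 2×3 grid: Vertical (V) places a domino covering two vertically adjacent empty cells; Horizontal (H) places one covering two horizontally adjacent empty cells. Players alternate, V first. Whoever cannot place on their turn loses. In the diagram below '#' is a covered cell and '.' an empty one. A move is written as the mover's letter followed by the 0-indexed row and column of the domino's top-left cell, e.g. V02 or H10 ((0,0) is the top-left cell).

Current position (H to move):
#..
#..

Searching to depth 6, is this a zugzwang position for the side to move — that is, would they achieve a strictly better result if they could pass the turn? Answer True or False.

ply 1, H at #../#.. | H01=+1→###/#..*; H11=+1→#../###
ply 2: ###/#.. is terminal -1 (V); from #../#.. depth 6
if H skipped the turn, V would face:
~ ply 1, V at #../#.. | V01=+1→##./##.*; V02=+1→#.#/#.#
~ ply 2: ##./##. is terminal -1 (H); from #../#.. depth 6
compare (H): move=+1 vs pass=-1

zugzwang(#../#.., H) = False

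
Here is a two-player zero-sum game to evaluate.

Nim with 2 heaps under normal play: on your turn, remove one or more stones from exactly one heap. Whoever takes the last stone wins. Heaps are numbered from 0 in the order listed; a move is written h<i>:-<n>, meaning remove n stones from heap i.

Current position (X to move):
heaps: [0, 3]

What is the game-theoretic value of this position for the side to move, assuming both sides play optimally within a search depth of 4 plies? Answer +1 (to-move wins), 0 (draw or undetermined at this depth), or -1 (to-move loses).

value((0,3), X) = +1

p1 X@[(0,3)]: h1:-1[(0,2)]-1 h1:-2[(0,1)]-1 h1:-3[(0,0)]+1*
p2 O@[(0,0)] terminal -1; root [(0,3)] d4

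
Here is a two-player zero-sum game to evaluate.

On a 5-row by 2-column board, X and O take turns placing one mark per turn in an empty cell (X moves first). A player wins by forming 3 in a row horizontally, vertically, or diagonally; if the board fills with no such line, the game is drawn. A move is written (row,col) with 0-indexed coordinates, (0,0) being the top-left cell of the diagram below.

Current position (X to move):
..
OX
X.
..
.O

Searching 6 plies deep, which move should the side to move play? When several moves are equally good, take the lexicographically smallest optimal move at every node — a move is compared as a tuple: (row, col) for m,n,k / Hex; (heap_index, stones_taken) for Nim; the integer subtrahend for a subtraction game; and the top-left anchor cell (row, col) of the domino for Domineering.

X's best at [../OX/X./../.O]: (2,1)

ply 1, X at ../OX/X./../.O | (0,0)=+0→X./OX/X./../.O; (0,1)=+0→.X/OX/X./../.O; (2,1)=+1→../OX/XX/../.O*; (3,0)=+1→../OX/X./X./.O; (3,1)=+0→../OX/X./.X/.O; (4,0)=+1→../OX/X./../XO
ply 2, O at ../OX/XX/../.O | (0,0)=-1→O./OX/XX/../.O*; (0,1)=-1→.O/OX/XX/../.O; (3,0)=-1→../OX/XX/O./.O; (3,1)=-1→../OX/XX/.O/.O; (4,0)=-1→../OX/XX/../OO
ply 3, X at O./OX/XX/../.O | (0,1)=+1→OX/OX/XX/../.O*; (3,0)=+1→O./OX/XX/X./.O; (3,1)=+1→O./OX/XX/.X/.O; (4,0)=+1→O./OX/XX/../XO
ply 4: OX/OX/XX/../.O is terminal -1 (O); from ../OX/X./../.O depth 6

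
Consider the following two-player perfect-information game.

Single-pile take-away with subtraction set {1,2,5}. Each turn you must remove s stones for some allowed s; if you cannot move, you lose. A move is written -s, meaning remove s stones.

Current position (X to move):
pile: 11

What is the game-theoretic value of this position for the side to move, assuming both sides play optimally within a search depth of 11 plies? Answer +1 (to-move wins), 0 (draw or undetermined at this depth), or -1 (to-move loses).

value(11, X) = +1

p1 X@[11]: -1[10]-1 -2[9]+1* -5[6]+1
p2 O@[9]: -1[8]-1* -2[7]-1 -5[4]-1
p3 X@[8]: -1[7]-1 -2[6]+1* -5[3]+1
p4 O@[6]: -1[5]-1* -2[4]-1 -5[1]-1
p5 X@[5]: -1[4]-1 -2[3]+1* -5[0]+1
p6 O@[3]: -1[2]-1* -2[1]-1
p7 X@[2]: -1[1]-1 -2[0]+1*
p8 O@[0] terminal -1; root [11] d11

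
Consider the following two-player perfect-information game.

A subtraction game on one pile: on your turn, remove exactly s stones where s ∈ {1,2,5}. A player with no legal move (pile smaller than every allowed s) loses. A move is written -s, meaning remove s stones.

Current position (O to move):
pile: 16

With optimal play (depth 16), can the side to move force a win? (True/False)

ply 1, O at 16 | -1=+1→15*; -2=-1→14; -5=-1→11
ply 2, X at 15 | -1=-1→14*; -2=-1→13; -5=-1→10
ply 3, O at 14 | -1=-1→13; -2=+1→12*; -5=+1→9
ply 4, X at 12 | -1=-1→11*; -2=-1→10; -5=-1→7
ply 5, O at 11 | -1=-1→10; -2=+1→9*; -5=+1→6
ply 6, X at 9 | -1=-1→8*; -2=-1→7; -5=-1→4
ply 7, O at 8 | -1=-1→7; -2=+1→6*; -5=+1→3
ply 8, X at 6 | -1=-1→5*; -2=-1→4; -5=-1→1
ply 9, O at 5 | -1=-1→4; -2=+1→3*; -5=+1→0
ply 10, X at 3 | -1=-1→2*; -2=-1→1
ply 11, O at 2 | -1=-1→1; -2=+1→0*
ply 12: 0 is terminal -1 (X); from 16 depth 16

O winning at [16]: True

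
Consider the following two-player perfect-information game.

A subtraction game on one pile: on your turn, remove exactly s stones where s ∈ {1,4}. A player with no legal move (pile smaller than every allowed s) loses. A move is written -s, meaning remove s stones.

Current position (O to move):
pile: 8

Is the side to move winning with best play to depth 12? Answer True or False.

[8] O move#1: -1:+1/7*, -4:-1/4
[7] X move#2: -1:-1/6*, -4:-1/3
[6] O move#3: -1:+1/5*, -4:+1/2
[5] X move#4: -1:-1/4*, -4:-1/1
[4] O move#5: -1:-1/3, -4:+1/0*
[0] end (terminal -1, X#6); searched 8 to 12

O winning at [8]: True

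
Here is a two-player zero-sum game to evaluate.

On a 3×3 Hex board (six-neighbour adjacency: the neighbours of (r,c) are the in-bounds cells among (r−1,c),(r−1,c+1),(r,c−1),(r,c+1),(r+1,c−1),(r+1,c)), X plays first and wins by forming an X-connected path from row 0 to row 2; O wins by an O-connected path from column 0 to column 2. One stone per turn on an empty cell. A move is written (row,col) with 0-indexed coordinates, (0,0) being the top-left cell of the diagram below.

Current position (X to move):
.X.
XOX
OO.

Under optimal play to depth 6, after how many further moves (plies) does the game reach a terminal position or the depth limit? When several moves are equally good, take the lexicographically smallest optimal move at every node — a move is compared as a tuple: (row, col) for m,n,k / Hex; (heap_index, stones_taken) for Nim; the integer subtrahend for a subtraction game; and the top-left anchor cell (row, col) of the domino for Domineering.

PV length from [.X./XOX/OO.]: 2 plies

p1 X@[.X./XOX/OO.]: (0,0)[XX./XOX/OO.]-1* (0,2)[.XX/XOX/OO.]-1 (2,2)[.X./XOX/OOX]-1
p2 O@[XX./XOX/OO.]: (0,2)[XXO/XOX/OO.]+1* (2,2)[XX./XOX/OOO]+1
p3 X@[XXO/XOX/OO.] terminal -1; root [.X./XOX/OO.] d6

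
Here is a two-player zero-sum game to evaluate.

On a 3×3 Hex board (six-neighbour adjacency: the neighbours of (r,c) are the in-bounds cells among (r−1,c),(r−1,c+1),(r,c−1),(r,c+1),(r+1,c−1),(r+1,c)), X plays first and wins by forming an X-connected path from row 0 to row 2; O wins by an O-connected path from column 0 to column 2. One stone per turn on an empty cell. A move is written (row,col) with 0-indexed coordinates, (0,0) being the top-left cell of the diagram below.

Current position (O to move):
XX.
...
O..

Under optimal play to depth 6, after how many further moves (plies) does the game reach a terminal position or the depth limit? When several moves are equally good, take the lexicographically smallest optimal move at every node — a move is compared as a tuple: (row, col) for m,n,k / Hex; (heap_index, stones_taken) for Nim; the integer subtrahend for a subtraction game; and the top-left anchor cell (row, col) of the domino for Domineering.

PV length from [XX./.../O..]: 3 plies

p1 O@[XX./.../O..]: (0,2)[XXO/.../O..]+1* (1,0)[XX./O../O..]-1 (1,1)[XX./.O./O..]+1 (1,2)[XX./..O/O..]+1 (2,1)[XX./.../OO.]+1 (2,2)[XX./.../O.O]+1
p2 X@[XXO/.../O..]: (1,0)[XXO/X../O..]-1* (1,1)[XXO/.X./O..]-1 (1,2)[XXO/..X/O..]-1 (2,1)[XXO/.../OX.]-1 (2,2)[XXO/.../O.X]-1
p3 O@[XXO/X../O..]: (1,1)[XXO/XO./O..]+1* (1,2)[XXO/X.O/O..]+1 (2,1)[XXO/X../OO.]+1 (2,2)[XXO/X../O.O]+1
p4 X@[XXO/XO./O..] terminal -1; root [XX./.../O..] d6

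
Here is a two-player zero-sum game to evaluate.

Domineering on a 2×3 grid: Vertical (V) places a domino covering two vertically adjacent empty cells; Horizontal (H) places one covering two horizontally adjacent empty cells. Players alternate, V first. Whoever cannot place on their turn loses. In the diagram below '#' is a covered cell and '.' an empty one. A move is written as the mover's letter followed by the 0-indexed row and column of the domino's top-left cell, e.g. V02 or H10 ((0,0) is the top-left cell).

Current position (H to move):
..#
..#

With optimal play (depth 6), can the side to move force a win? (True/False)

H winning at [..#/..#]: True

[..#/..#] H move#1: H00:+1/###/..#*, H10:+1/..#/###
[###/..#] end (terminal -1, V#2); searched ..#/..# to 6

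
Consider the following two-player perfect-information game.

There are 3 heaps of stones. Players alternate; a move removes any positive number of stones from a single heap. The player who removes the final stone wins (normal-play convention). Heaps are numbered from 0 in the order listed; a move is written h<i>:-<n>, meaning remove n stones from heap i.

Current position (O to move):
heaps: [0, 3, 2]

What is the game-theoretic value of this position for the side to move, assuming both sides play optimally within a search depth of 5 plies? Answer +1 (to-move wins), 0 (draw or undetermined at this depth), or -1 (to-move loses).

value((0,3,2), O) = +1

[(0,3,2)] O move#1: h1:-1:+1/(0,2,2)*, h1:-2:-1/(0,1,2), h1:-3:-1/(0,0,2), h2:-1:-1/(0,3,1), h2:-2:-1/(0,3,0)
[(0,2,2)] X move#2: h1:-1:-1/(0,1,2)*, h1:-2:-1/(0,0,2), h2:-1:-1/(0,2,1), h2:-2:-1/(0,2,0)
[(0,1,2)] O move#3: h1:-1:-1/(0,0,2), h2:-1:+1/(0,1,1)*, h2:-2:-1/(0,1,0)
[(0,1,1)] X move#4: h1:-1:-1/(0,0,1)*, h2:-1:-1/(0,1,0)
[(0,0,1)] O move#5: h2:-1:+1/(0,0,0)*
[(0,0,0)] end (terminal -1, X#6); searched (0,3,2) to 5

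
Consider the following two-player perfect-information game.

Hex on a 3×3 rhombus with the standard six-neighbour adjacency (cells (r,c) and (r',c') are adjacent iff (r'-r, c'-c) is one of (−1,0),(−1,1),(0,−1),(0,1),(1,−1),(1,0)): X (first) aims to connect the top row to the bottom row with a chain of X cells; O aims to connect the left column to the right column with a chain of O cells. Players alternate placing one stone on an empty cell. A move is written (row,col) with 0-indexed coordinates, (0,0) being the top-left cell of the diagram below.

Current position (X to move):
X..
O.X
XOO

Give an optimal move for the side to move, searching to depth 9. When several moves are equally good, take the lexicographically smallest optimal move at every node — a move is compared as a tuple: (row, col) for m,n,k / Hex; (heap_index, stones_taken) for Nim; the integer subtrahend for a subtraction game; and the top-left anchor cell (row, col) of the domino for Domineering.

X's best at [X../O.X/XOO]: (1,1)

ply 1, X at X../O.X/XOO | (0,1)=-1→XX./O.X/XOO; (0,2)=-1→X.X/O.X/XOO; (1,1)=+1→X../OXX/XOO*
ply 2, O at X../OXX/XOO | (0,1)=-1→XO./OXX/XOO*; (0,2)=-1→X.O/OXX/XOO
ply 3, X at XO./OXX/XOO | (0,2)=+1→XOX/OXX/XOO*
ply 4: XOX/OXX/XOO is terminal -1 (O); from X../O.X/XOO depth 9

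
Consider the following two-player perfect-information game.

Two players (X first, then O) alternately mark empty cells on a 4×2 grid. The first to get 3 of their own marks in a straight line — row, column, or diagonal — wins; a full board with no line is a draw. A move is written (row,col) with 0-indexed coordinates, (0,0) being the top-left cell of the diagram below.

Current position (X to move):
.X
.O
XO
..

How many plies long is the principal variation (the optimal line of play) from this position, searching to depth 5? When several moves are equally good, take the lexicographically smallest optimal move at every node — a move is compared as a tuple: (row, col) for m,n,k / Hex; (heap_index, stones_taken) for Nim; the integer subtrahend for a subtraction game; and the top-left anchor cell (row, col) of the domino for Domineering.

PV length from [.X/.O/XO/..]: 4 plies

[.X/.O/XO/..] X move#1: (0,0):-1/XX/.O/XO/.., (1,0):-1/.X/XO/XO/.., (3,0):-1/.X/.O/XO/X., (3,1):+0/.X/.O/XO/.X*
[.X/.O/XO/.X] O move#2: (0,0):+0/OX/.O/XO/.X*, (1,0):+0/.X/OO/XO/.X, (3,0):+0/.X/.O/XO/OX
[OX/.O/XO/.X] X move#3: (1,0):+0/OX/XO/XO/.X*, (3,0):+0/OX/.O/XO/XX
[OX/XO/XO/.X] O move#4: (3,0):+0/OX/XO/XO/OX*
[OX/XO/XO/OX] end (terminal +0, X#5); searched .X/.O/XO/.. to 5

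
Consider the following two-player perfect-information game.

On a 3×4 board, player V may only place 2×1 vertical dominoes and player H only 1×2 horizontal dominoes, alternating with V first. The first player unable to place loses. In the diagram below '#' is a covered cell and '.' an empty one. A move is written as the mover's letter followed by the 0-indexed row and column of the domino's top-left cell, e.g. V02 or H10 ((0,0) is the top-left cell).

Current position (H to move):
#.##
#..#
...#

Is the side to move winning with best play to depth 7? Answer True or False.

H winning at [#.##/#..#/...#]: True

p1 H@[#.##/#..#/...#]: H11[#.##/####/...#]+1* H20[#.##/#..#/##.#]-1 H21[#.##/#..#/.###]-1
p2 V@[#.##/####/...#] terminal -1; root [#.##/#..#/...#] d7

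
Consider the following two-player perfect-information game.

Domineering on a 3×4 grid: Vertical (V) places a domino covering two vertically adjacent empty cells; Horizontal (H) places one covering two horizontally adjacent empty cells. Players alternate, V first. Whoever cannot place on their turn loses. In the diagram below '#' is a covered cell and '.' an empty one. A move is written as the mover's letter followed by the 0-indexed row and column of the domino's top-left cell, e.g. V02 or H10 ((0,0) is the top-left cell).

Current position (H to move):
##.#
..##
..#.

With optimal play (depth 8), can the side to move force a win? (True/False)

H winning at [##.#/..##/..#.]: True

ply 1, H at ##.#/..##/..#. | H10=+1→##.#/####/..#.*; H20=+1→##.#/..##/###.
ply 2: ##.#/####/..#. is terminal -1 (V); from ##.#/..##/..#. depth 8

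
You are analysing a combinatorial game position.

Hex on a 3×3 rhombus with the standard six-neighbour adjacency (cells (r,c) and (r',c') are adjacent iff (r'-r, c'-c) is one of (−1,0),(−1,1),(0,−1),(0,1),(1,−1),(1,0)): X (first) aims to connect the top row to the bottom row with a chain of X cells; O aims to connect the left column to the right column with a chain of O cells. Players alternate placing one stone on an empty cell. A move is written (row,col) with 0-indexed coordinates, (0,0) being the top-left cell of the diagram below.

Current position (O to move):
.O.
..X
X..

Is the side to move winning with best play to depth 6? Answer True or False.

p1 O@[.O./..X/X..]: (0,0)[OO./..X/X..]-1 (0,2)[.OO/..X/X..]+1* (1,0)[.O./O.X/X..]-1 (1,1)[.O./.OX/X..]-1 (2,1)[.O./..X/XO.]-1 (2,2)[.O./..X/X.O]-1
p2 X@[.OO/..X/X..]: (0,0)[XOO/..X/X..]-1* (1,0)[.OO/X.X/X..]-1 (1,1)[.OO/.XX/X..]-1 (2,1)[.OO/..X/XX.]-1 (2,2)[.OO/..X/X.X]-1
p3 O@[XOO/..X/X..]: (1,0)[XOO/O.X/X..]+1* (1,1)[XOO/.OX/X..]-1 (2,1)[XOO/..X/XO.]-1 (2,2)[XOO/..X/X.O]-1
p4 X@[XOO/O.X/X..] terminal -1; root [.O./..X/X..] d6

O winning at [.O./..X/X..]: True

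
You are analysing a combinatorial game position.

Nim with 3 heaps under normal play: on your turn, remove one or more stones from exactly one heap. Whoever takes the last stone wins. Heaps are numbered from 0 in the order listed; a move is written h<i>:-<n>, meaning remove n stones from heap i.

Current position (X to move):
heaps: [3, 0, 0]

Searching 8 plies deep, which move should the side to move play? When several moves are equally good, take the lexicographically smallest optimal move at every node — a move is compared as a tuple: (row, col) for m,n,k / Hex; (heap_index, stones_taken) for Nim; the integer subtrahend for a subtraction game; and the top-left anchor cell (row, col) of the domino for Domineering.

X's best at [(3,0,0)]: h0:-3

ply 1, X at (3,0,0) | h0:-1=-1→(2,0,0); h0:-2=-1→(1,0,0); h0:-3=+1→(0,0,0)*
ply 2: (0,0,0) is terminal -1 (O); from (3,0,0) depth 8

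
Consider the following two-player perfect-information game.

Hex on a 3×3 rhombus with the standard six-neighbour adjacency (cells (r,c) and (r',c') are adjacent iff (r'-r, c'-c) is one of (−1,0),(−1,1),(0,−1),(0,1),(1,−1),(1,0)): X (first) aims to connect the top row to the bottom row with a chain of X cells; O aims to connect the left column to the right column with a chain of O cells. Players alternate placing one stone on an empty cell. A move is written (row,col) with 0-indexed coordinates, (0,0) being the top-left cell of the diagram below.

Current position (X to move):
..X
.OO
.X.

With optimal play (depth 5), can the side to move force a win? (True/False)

X winning at [..X/.OO/.X.]: False

ply 1, X at ..X/.OO/.X. | (0,0)=-1→X.X/.OO/.X.*; (0,1)=-1→.XX/.OO/.X.; (1,0)=-1→..X/XOO/.X.; (2,0)=-1→..X/.OO/XX.; (2,2)=-1→..X/.OO/.XX
ply 2, O at X.X/.OO/.X. | (0,1)=+1→XOX/.OO/.X.*; (1,0)=+1→X.X/OOO/.X.; (2,0)=+1→X.X/.OO/OX.; (2,2)=+1→X.X/.OO/.XO
ply 3, X at XOX/.OO/.X. | (1,0)=-1→XOX/XOO/.X.*; (2,0)=-1→XOX/.OO/XX.; (2,2)=-1→XOX/.OO/.XX
ply 4, O at XOX/XOO/.X. | (2,0)=+1→XOX/XOO/OX.*; (2,2)=-1→XOX/XOO/.XO
ply 5: XOX/XOO/OX. is terminal -1 (X); from ..X/.OO/.X. depth 5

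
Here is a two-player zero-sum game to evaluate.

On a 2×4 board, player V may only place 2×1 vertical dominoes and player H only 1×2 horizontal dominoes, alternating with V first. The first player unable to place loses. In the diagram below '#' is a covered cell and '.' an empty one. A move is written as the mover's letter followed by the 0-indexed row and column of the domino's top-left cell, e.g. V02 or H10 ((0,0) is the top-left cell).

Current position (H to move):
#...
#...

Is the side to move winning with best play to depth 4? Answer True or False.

ply 1, H at #.../#... | H01=+1→###./#...*; H02=+1→#.##/#...; H11=+1→#.../###.; H12=+1→#.../#.##
ply 2, V at ###./#... | V03=-1→####/#..#*
ply 3, H at ####/#..# | H11=+1→####/####*
ply 4: ####/#### is terminal -1 (V); from #.../#... depth 4

H winning at [#.../#...]: True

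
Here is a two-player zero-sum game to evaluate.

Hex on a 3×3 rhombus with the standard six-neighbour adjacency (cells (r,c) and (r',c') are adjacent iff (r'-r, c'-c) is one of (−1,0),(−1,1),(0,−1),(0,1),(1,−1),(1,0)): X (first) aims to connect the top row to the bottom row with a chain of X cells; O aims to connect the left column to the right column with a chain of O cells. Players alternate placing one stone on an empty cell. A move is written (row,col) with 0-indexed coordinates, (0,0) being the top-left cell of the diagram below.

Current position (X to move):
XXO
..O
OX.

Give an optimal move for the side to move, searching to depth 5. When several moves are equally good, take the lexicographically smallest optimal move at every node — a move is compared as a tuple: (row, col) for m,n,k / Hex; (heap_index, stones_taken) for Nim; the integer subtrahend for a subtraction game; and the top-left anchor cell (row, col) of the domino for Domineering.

ply 1, X at XXO/..O/OX. | (1,0)=-1→XXO/X.O/OX.; (1,1)=+1→XXO/.XO/OX.*; (2,2)=-1→XXO/..O/OXX
ply 2: XXO/.XO/OX. is terminal -1 (O); from XXO/..O/OX. depth 5

X's best at [XXO/..O/OX.]: (1,1)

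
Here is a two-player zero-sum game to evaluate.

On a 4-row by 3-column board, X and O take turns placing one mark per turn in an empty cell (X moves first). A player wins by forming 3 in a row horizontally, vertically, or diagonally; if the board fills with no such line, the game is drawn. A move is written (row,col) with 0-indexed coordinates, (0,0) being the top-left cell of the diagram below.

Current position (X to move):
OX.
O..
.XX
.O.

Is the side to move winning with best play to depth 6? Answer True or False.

X winning at [OX./O../.XX/.O.]: True

[OX./O../.XX/.O.] X move#1: (0,2):-1/OXX/O../.XX/.O., (1,1):+1/OX./OX./.XX/.O.*, (1,2):-1/OX./O.X/.XX/.O., (2,0):+1/OX./O../XXX/.O., (3,0):-1/OX./O../.XX/XO., (3,2):-1/OX./O../.XX/.OX
[OX./OX./.XX/.O.] end (terminal -1, O#2); searched OX./O../.XX/.O. to 6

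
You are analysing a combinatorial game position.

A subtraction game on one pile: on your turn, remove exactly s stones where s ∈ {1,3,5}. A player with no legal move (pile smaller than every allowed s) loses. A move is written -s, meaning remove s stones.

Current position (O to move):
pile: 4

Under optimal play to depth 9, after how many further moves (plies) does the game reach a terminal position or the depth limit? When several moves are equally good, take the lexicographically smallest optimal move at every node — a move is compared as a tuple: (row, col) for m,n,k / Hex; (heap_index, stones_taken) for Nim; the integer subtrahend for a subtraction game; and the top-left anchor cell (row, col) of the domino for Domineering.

[4] O move#1: -1:-1/3*, -3:-1/1
[3] X move#2: -1:+1/2*, -3:+1/0
[2] O move#3: -1:-1/1*
[1] X move#4: -1:+1/0*
[0] end (terminal -1, O#5); searched 4 to 9

PV length from [4]: 4 plies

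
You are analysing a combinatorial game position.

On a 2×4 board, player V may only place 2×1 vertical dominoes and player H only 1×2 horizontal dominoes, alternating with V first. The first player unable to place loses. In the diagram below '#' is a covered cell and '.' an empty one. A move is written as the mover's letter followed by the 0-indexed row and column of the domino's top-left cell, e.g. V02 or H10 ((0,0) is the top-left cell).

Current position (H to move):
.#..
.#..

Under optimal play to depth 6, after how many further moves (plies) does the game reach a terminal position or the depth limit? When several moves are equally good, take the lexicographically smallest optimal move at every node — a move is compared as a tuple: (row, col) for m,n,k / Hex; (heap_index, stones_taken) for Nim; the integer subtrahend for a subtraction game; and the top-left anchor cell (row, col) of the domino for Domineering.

PV length from [.#../.#..]: 3 plies

p1 H@[.#../.#..]: H02[.###/.#..]+1* H12[.#../.###]+1
p2 V@[.###/.#..]: V00[####/##..]-1*
p3 H@[####/##..]: H12[####/####]+1*
p4 V@[####/####] terminal -1; root [.#../.#..] d6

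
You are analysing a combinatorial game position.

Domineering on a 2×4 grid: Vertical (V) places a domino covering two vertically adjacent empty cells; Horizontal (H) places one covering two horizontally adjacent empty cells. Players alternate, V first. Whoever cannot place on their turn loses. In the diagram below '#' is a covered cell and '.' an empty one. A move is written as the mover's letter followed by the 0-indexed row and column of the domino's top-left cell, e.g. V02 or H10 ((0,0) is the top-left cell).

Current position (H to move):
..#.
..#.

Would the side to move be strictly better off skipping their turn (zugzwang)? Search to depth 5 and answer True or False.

[..#./..#.] H move#1: H00:+1/###./..#.*, H10:+1/..#./###.
[###./..#.] V move#2: V03:-1/####/..##*
[####/..##] H move#3: H10:+1/####/####*
[####/####] end (terminal -1, V#4); searched ..#./..#. to 5
pass branch (V moves first from the same position):
  | [..#./..#.] V move#1: V00:+1/#.#./#.#.*, V01:+1/.##./.##., V03:-1/..##/..##
  | [#.#./#.#.] end (terminal -1, H#2); searched ..#./..#. to 5
H moving scores +1; H passing scores -1

zugzwang(..#./..#., H) = False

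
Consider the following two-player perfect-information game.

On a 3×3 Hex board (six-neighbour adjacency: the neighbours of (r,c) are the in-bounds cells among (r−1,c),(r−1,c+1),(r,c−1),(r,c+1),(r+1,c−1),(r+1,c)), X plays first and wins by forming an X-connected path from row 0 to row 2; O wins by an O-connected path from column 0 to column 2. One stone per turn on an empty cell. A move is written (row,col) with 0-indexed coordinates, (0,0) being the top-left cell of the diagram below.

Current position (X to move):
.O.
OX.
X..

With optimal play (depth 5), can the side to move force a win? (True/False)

X winning at [.O./OX./X..]: True

p1 X@[.O./OX./X..]: (0,0)[XO./OX./X..]-1 (0,2)[.OX/OX./X..]+1* (1,2)[.O./OXX/X..]-1 (2,1)[.O./OX./XX.]-1 (2,2)[.O./OX./X.X]-1
p2 O@[.OX/OX./X..] terminal -1; root [.O./OX./X..] d5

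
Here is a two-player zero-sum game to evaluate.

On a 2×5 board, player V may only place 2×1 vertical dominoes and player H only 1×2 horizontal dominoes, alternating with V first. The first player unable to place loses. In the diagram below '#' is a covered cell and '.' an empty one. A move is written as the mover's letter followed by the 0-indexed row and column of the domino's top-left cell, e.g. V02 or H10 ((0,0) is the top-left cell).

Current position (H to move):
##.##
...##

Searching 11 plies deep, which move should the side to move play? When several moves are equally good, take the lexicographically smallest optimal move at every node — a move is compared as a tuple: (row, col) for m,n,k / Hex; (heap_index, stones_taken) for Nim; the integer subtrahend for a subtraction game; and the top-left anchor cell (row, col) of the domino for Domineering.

ply 1, H at ##.##/...## | H10=-1→##.##/##.##; H11=+1→##.##/.####*
ply 2: ##.##/.#### is terminal -1 (V); from ##.##/...## depth 11

H's best at [##.##/...##]: H11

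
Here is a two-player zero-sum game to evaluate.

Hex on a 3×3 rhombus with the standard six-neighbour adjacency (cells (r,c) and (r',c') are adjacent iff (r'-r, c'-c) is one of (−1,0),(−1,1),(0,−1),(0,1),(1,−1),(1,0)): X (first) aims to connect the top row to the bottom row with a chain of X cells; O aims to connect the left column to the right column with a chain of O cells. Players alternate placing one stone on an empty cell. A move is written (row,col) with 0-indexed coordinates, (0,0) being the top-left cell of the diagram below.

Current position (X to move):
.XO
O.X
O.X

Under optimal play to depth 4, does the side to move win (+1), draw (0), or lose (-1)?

value(.XO/O.X/O.X, X) = +1

ply 1, X at .XO/O.X/O.X | (0,0)=-1→XXO/O.X/O.X; (1,1)=+1→.XO/OXX/O.X*; (2,1)=-1→.XO/O.X/OXX
ply 2: .XO/OXX/O.X is terminal -1 (O); from .XO/O.X/O.X depth 4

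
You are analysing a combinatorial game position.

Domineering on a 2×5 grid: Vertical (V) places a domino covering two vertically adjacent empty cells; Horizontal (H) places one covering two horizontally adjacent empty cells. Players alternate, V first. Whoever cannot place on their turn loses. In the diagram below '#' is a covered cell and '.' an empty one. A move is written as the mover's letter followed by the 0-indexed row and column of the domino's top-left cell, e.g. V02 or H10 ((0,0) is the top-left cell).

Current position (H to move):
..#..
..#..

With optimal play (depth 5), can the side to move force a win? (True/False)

H winning at [..#../..#..]: False

p1 H@[..#../..#..]: H00[###../..#..]-1* H03[..###/..#..]-1 H10[..#../###..]-1 H13[..#../..###]-1
p2 V@[###../..#..]: V03[####./..##.]+1* V04[###.#/..#.#]+1
p3 H@[####./..##.]: H10[####./####.]-1*
p4 V@[####./####.]: V04[#####/#####]+1*
p5 H@[#####/#####] terminal -1; root [..#../..#..] d5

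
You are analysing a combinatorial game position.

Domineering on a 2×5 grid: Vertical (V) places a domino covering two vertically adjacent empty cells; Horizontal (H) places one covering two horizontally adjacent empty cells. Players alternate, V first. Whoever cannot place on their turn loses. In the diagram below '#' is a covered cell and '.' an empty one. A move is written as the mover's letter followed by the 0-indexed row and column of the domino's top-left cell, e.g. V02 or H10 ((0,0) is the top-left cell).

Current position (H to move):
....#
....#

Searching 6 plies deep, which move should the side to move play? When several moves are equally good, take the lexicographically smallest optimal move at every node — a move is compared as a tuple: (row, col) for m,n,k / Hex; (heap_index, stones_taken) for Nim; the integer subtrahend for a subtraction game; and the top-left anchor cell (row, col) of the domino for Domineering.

p1 H@[....#/....#]: H00[##..#/....#]-1 H01[.##.#/....#]+1* H02[..###/....#]-1 H10[....#/##..#]-1 H11[....#/.##.#]+1 H12[....#/..###]-1
p2 V@[.##.#/....#]: V00[###.#/#...#]-1* V03[.####/...##]-1
p3 H@[###.#/#...#]: H11[###.#/###.#]-1 H12[###.#/#.###]+1*
p4 V@[###.#/#.###] terminal -1; root [....#/....#] d6

H's best at [....#/....#]: H01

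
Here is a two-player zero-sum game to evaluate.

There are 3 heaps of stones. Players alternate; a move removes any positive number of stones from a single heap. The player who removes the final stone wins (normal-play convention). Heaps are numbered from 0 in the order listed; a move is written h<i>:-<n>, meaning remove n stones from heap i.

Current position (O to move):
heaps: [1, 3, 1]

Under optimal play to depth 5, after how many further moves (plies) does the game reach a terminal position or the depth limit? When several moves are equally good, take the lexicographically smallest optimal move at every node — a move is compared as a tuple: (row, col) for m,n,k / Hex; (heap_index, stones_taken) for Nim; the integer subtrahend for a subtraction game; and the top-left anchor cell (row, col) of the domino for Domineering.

ply 1, O at (1,3,1) | h0:-1=-1→(0,3,1); h1:-1=-1→(1,2,1); h1:-2=-1→(1,1,1); h1:-3=+1→(1,0,1)*; h2:-1=-1→(1,3,0)
ply 2, X at (1,0,1) | h0:-1=-1→(0,0,1)*; h2:-1=-1→(1,0,0)
ply 3, O at (0,0,1) | h2:-1=+1→(0,0,0)*
ply 4: (0,0,0) is terminal -1 (X); from (1,3,1) depth 5

PV length from [(1,3,1)]: 3 plies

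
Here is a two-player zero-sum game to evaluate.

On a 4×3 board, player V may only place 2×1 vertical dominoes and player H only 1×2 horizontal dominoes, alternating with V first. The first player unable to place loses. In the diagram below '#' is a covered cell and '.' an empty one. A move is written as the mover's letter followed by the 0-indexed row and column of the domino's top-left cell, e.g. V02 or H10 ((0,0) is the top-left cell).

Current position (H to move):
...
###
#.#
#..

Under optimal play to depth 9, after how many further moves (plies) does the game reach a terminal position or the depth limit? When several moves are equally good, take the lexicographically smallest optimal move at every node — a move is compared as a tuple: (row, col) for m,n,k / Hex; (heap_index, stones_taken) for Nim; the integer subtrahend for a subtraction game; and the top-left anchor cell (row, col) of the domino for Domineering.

PV length from [.../###/#.#/#..]: 1 ply

ply 1, H at .../###/#.#/#.. | H00=-1→##./###/#.#/#..; H01=-1→.##/###/#.#/#..; H31=+1→.../###/#.#/###*
ply 2: .../###/#.#/### is terminal -1 (V); from .../###/#.#/#.. depth 9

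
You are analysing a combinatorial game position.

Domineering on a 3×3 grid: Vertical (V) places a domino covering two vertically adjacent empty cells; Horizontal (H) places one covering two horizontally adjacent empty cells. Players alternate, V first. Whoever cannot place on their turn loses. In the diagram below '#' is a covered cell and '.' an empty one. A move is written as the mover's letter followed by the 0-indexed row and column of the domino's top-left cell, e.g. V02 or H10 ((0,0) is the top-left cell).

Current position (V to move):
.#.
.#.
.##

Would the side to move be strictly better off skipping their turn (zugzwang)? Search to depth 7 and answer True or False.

p1 V@[.#./.#./.##]: V00[##./##./.##]+1* V02[.##/.##/.##]+1 V10[.#./##./###]+1
p2 H@[##./##./.##] terminal -1; root [.#./.#./.##] d7
pass branch (H moves first from the same position):
  | p1 H@[.#./.#./.##] terminal -1; root [.#./.#./.##] d7
V moving scores +1; V passing scores +1

zugzwang(.#./.#./.##, V) = False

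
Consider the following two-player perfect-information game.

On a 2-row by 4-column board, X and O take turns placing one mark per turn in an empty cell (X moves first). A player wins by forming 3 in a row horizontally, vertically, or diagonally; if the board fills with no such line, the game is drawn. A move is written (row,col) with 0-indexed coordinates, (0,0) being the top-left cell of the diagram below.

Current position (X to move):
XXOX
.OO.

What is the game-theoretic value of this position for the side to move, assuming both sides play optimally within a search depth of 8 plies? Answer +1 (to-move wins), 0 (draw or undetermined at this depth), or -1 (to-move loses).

value(XXOX/.OO., X) = -1

ply 1, X at XXOX/.OO. | (1,0)=-1→XXOX/XOO.*; (1,3)=-1→XXOX/.OOX
ply 2, O at XXOX/XOO. | (1,3)=+1→XXOX/XOOO*
ply 3: XXOX/XOOO is terminal -1 (X); from XXOX/.OO. depth 8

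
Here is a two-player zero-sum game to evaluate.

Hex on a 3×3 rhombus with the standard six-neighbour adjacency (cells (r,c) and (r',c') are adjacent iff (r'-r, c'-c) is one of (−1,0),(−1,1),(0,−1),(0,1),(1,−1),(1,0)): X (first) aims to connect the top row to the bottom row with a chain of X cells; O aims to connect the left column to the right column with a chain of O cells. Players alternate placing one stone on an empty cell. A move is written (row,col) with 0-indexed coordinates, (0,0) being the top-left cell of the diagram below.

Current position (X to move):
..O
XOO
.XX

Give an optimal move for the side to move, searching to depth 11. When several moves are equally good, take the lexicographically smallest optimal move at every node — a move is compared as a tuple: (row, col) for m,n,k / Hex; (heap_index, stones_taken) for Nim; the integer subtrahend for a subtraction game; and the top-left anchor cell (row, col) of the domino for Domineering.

ply 1, X at ..O/XOO/.XX | (0,0)=-1→X.O/XOO/.XX; (0,1)=-1→.XO/XOO/.XX; (2,0)=+1→..O/XOO/XXX*
ply 2, O at ..O/XOO/XXX | (0,0)=-1→O.O/XOO/XXX*; (0,1)=-1→.OO/XOO/XXX
ply 3, X at O.O/XOO/XXX | (0,1)=+1→OXO/XOO/XXX*
ply 4: OXO/XOO/XXX is terminal -1 (O); from ..O/XOO/.XX depth 11

X's best at [..O/XOO/.XX]: (2,0)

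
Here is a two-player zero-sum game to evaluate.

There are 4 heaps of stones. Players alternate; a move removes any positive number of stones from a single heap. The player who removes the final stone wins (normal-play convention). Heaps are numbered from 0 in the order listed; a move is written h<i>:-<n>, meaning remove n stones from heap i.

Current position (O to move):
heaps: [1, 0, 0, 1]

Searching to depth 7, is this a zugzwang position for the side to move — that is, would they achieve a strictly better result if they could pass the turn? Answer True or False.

[(1,0,0,1)] O move#1: h0:-1:-1/(0,0,0,1)*, h3:-1:-1/(1,0,0,0)
[(0,0,0,1)] X move#2: h3:-1:+1/(0,0,0,0)*
[(0,0,0,0)] end (terminal -1, O#3); searched (1,0,0,1) to 7
if O skipped the turn, X would face:
~ [(1,0,0,1)] X move#1: h0:-1:-1/(0,0,0,1)*, h3:-1:-1/(1,0,0,0)
~ [(0,0,0,1)] O move#2: h3:-1:+1/(0,0,0,0)*
~ [(0,0,0,0)] end (terminal -1, X#3); searched (1,0,0,1) to 7
compare (O): move=-1 vs pass=+1

zugzwang((1,0,0,1), O) = True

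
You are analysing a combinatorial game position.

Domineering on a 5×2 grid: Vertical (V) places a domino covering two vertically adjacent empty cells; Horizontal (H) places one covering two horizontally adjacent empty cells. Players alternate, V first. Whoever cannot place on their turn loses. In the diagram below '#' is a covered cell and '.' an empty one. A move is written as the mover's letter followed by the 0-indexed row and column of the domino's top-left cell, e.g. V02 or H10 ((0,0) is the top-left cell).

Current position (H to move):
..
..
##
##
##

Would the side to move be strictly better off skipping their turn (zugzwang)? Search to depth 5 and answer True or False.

p1 H@[../../##/##/##]: H00[##/../##/##/##]+1* H10[../##/##/##/##]+1
p2 V@[##/../##/##/##] terminal -1; root [../../##/##/##] d5
suppose H passes — search the same position with V to move:
pass> p1 V@[../../##/##/##]: V00[#./#./##/##/##]+1* V01[.#/.#/##/##/##]+1
pass> p2 H@[#./#./##/##/##] terminal -1; root [../../##/##/##] d5
for H: play +1, pass -1

zugzwang(../../##/##/##, H) = False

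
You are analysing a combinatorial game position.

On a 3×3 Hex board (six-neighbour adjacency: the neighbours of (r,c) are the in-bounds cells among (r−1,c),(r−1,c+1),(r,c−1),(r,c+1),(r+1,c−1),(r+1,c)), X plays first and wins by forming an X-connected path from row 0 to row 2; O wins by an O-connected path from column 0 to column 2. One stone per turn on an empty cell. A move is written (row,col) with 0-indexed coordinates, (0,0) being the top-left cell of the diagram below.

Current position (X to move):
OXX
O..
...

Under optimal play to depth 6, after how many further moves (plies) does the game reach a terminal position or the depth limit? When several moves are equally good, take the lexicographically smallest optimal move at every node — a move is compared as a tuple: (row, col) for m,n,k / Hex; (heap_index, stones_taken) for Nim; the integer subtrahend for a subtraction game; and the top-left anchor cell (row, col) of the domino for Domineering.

PV length from [OXX/O../...]: 3 plies

ply 1, X at OXX/O../... | (1,1)=+1→OXX/OX./...*; (1,2)=+1→OXX/O.X/...; (2,0)=+1→OXX/O../X..; (2,1)=+1→OXX/O../.X.; (2,2)=+1→OXX/O../..X
ply 2, O at OXX/OX./... | (1,2)=-1→OXX/OXO/...*; (2,0)=-1→OXX/OX./O..; (2,1)=-1→OXX/OX./.O.; (2,2)=-1→OXX/OX./..O
ply 3, X at OXX/OXO/... | (2,0)=+1→OXX/OXO/X..*; (2,1)=+1→OXX/OXO/.X.; (2,2)=+1→OXX/OXO/..X
ply 4: OXX/OXO/X.. is terminal -1 (O); from OXX/O../... depth 6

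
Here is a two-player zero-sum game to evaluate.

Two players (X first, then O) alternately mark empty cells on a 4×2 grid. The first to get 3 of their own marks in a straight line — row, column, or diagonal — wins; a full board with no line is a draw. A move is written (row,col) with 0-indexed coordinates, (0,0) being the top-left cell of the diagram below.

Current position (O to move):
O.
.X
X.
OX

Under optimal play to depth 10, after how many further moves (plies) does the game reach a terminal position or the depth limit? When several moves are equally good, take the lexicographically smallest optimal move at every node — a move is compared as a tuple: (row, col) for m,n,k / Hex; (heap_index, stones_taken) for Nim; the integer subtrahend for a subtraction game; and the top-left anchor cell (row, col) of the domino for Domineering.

ply 1, O at O./.X/X./OX | (0,1)=-1→OO/.X/X./OX; (1,0)=-1→O./OX/X./OX; (2,1)=+0→O./.X/XO/OX*
ply 2, X at O./.X/XO/OX | (0,1)=+0→OX/.X/XO/OX*; (1,0)=+0→O./XX/XO/OX
ply 3, O at OX/.X/XO/OX | (1,0)=+0→OX/OX/XO/OX*
ply 4: OX/OX/XO/OX is terminal +0 (X); from O./.X/X./OX depth 10

PV length from [O./.X/X./OX]: 3 plies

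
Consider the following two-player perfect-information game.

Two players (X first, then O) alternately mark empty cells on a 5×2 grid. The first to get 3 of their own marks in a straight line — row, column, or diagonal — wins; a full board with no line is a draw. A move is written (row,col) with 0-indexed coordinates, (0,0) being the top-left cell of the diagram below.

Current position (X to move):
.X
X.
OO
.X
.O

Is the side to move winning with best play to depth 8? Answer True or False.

X winning at [.X/X./OO/.X/.O]: False

[.X/X./OO/.X/.O] X move#1: (0,0):+0/XX/X./OO/.X/.O*, (1,1):+0/.X/XX/OO/.X/.O, (3,0):+0/.X/X./OO/XX/.O, (4,0):+0/.X/X./OO/.X/XO
[XX/X./OO/.X/.O] O move#2: (1,1):+0/XX/XO/OO/.X/.O*, (3,0):+0/XX/X./OO/OX/.O, (4,0):+0/XX/X./OO/.X/OO
[XX/XO/OO/.X/.O] X move#3: (3,0):+0/XX/XO/OO/XX/.O*, (4,0):+0/XX/XO/OO/.X/XO
[XX/XO/OO/XX/.O] O move#4: (4,0):+0/XX/XO/OO/XX/OO*
[XX/XO/OO/XX/OO] end (terminal +0, X#5); searched .X/X./OO/.X/.O to 8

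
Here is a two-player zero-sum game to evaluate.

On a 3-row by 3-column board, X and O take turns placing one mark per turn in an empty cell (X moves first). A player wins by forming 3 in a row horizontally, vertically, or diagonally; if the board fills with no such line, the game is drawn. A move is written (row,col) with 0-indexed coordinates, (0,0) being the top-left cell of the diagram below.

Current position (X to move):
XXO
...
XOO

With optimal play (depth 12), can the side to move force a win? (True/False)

X winning at [XXO/.../XOO]: True

ply 1, X at XXO/.../XOO | (1,0)=+1→XXO/X../XOO*; (1,1)=-1→XXO/.X./XOO; (1,2)=+0→XXO/..X/XOO
ply 2: XXO/X../XOO is terminal -1 (O); from XXO/.../XOO depth 12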